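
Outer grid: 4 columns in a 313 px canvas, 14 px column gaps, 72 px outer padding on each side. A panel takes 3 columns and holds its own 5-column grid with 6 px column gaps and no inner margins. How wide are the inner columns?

19.85 px

Inside the margins: 313 − 144 = 169 px.
4c + 3·14 = 169 → 4c = 127 → c = 31.75 px.
3 columns plus 2 column gaps: 95.25 + 28 = 123.25 px.
5 columns + 4 column gaps: 5d + 4·6 = 123.25.
5d = 123.25 − 24 = 99.25, so d = 19.85 px.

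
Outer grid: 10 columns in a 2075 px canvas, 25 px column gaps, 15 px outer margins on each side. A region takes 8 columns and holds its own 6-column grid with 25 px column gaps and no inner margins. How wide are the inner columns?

Inside the margins: 2075 − 30 = 2045 px.
10 columns + 9 column gaps: 10c + 9·25 = 2045.
10c = 2045 − 225 = 1820, so c = 182 px.
8 columns plus 7 column gaps: 1456 + 175 = 1631 px.
1631 − 5·25 = 1506; ÷6 gives d = 251 px.

251 px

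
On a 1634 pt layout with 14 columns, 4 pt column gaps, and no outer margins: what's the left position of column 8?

14c + 13·4 = 1634 → 14c = 1582 → c = 113 pt.
Before column 8: 7 columns + 7 column gaps.
Offset = 7·(113 + 4) = 7·117 = 819 pt.

819 pt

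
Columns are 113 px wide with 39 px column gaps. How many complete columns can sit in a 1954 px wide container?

13 columns

13 columns: 13·113 + 12·39 = 1937 px ≤ 1954.
14 columns: 2089 px > 1954. So 13.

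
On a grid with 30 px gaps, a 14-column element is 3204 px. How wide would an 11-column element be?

Subtracting 13 gaps of 30 leaves 2814 for 14 columns, so c = 201 px.
11-column span = 11·201 + 10·30 = 2511 px.

2511 px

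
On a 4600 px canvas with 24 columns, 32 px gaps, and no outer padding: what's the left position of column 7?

Subtracting 23 gaps of 32 leaves 3864 for 24 columns, so c = 161 px.
Before column 7: 6 columns + 6 gaps.
Offset = 6·(161 + 32) = 6·193 = 1158 px.

1158 px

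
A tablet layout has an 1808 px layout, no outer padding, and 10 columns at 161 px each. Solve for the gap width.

10·161 + 9g = 1808 → 9g = 198 → g = 22 px.

22 px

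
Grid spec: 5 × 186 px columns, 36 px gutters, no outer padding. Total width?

Frame = 5·186 + 4·36 = 930 + 144 = 1074 px.

1074 px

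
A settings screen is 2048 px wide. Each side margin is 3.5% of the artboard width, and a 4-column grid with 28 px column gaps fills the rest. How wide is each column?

455.16 px

Each margin = 3.5% of 2048 = 71.68 px; content = 2048 − 2·71.68 = 1904.64 px.
4 columns + 3 column gaps: 4c + 3·28 = 1904.64.
4c = 1904.64 − 84 = 1820.64, so c = 455.16 px.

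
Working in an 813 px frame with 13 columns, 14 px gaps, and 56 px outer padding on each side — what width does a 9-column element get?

481 px

Inside the margins: 813 − 112 = 701 px.
Subtracting 12 gaps of 14 leaves 533 for 13 columns, so c = 41 px.
Span of 9: 9·41 + 8·14 = 369 + 112 = 481 px.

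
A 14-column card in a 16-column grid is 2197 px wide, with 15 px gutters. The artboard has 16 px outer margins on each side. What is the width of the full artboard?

2545 px

Subtracting 13 gutters of 15 leaves 2002 for 14 columns, so c = 143 px.
Artboard = 2·16 + 16·143 + 15·15 = 32 + 2288 + 225 = 2545 px.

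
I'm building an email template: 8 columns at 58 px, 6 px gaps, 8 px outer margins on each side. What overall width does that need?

522 px

Adding margins, columns and gutters: 16 + 464 + 42 = 522 px.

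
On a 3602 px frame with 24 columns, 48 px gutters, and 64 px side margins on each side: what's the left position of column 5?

651 px

Inside the margins: 3602 − 128 = 3474 px.
3474 − 23·48 = 2370; ÷24 gives c = 98.75 px.
Before column 5: the margin + 4 columns + 4 gutters.
Offset = 64 + 4·(98.75 + 48) = 64 + 587 = 651 px.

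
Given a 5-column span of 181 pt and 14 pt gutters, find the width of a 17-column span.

Subtracting 4 gutters of 14 leaves 125 for 5 columns, so c = 25 pt.
17-column span = 17·25 + 16·14 = 649 pt.

649 pt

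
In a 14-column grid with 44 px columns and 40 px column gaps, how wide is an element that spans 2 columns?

128 px

Span of 2: 2·44 + 1·40 = 88 + 40 = 128 px.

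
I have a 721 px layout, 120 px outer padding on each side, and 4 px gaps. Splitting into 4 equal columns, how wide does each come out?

Inside the margins: 721 − 240 = 481 px.
Subtracting 3 gaps of 4 leaves 469 for 4 columns, so c = 117.25 px.

117.25 px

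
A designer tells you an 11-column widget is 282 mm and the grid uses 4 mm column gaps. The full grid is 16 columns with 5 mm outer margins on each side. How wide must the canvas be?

282 − 10·4 = 242; ÷11 gives c = 22 mm.
Total width: 2·5 + 16·22 + 15·4 = 422 mm.

422 mm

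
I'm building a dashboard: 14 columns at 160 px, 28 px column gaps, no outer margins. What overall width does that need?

Layout = 14·160 + 13·28 = 2240 + 364 = 2604 px.

2604 px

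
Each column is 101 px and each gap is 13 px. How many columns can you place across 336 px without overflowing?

3 columns

k columns need k·101 + (k−1)·13 = k·114 − 13.
k·114 − 13 ≤ 336 → k ≤ 349 / 114 ≈ 3.06, so k = 3.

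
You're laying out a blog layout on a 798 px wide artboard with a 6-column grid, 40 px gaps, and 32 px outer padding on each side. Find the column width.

Subtract both margins: 798 − 2·32 = 734 px.
6 columns + 5 gaps: 6c + 5·40 = 734.
6c = 734 − 200 = 534, so c = 89 px.

89 px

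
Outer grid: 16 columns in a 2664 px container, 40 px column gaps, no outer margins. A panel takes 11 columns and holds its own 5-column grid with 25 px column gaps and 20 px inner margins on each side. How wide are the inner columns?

335.8 px

16c + 15·40 = 2664 → 16c = 2064 → c = 129 px.
11-column span = 11·129 + 10·40 = 1819 px.
Inner content = 1819 − 2·20 = 1779 px.
1779 − 4·25 = 1679; ÷5 gives d = 335.8 px.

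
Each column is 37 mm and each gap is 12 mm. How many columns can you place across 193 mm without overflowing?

4 columns

Each extra column adds 37 + 12 = 49 mm.
(193 + 12) / 49 = 4.18, so 4 columns fit.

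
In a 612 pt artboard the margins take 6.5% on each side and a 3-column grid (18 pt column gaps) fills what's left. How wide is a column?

612 × (1 − 2·6.5%) = 612 × 87% = 532.44 pt for the columns.
3 columns + 2 column gaps: 3c + 2·18 = 532.44.
3c = 532.44 − 36 = 496.44, so c = 165.48 pt.

165.48 pt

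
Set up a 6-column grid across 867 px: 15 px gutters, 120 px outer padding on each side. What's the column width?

Inside the margins: 867 − 240 = 627 px.
6 columns + 5 gutters: 6c + 5·15 = 627.
6c = 627 − 75 = 552, so c = 92 px.

92 px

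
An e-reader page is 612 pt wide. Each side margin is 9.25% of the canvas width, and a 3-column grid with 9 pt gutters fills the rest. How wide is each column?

612 × (1 − 2·9.25%) = 612 × 81.5% = 498.78 pt for the columns.
Subtracting 2 gutters of 9 leaves 480.78 for 3 columns, so c = 160.26 pt.

160.26 pt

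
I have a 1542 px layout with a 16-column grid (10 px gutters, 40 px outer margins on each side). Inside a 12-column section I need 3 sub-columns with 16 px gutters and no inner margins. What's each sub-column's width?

354 px

Outer content = 1542 − 2·40 = 1462 px.
16 columns + 15 gutters: 16c + 15·10 = 1462.
16c = 1462 − 150 = 1312, so c = 82 px.
12 columns plus 11 gutters: 984 + 110 = 1094 px.
3d + 2·16 = 1094 → 3d = 1062 → d = 354 px.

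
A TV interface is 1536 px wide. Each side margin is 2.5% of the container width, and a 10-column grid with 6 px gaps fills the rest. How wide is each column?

Margins: 2.5% × 1536 = 38.4 px each, so content = 1536 − 76.8 = 1459.2 px.
10 columns + 9 gaps: 10c + 9·6 = 1459.2.
10c = 1459.2 − 54 = 1405.2, so c = 140.52 px.

140.52 px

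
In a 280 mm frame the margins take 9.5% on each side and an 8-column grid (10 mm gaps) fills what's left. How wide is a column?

19.6 mm

Each margin = 9.5% of 280 = 26.6 mm; content = 280 − 2·26.6 = 226.8 mm.
226.8 − 7·10 = 156.8; ÷8 gives c = 19.6 mm.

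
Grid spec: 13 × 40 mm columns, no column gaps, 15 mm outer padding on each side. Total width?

550 mm

Canvas = 2·15 + 13·40 = 30 + 520 = 550 mm.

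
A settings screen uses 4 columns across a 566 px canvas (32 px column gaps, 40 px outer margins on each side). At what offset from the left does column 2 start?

Subtract both margins: 566 − 2·40 = 486 px.
Subtracting 3 column gaps of 32 leaves 390 for 4 columns, so c = 97.5 px.
Each column+gutter stride is 129.5 px; 1 of them past the 40 px margin is 40 + 129.5 = 169.5 px.

169.5 px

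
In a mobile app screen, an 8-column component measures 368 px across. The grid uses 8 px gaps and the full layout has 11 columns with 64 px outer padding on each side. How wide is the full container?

8 columns + 7 gaps: 8c + 7·8 = 368.
8c = 368 − 56 = 312, so c = 39 px.
Total width: 2·64 + 11·39 + 10·8 = 637 px.

637 px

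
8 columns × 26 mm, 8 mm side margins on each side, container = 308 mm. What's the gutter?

12 mm

Content width = 308 − 2·8 = 292 mm.
Columns use 208 mm, leaving 84 mm across 7 gutters = 12 mm each.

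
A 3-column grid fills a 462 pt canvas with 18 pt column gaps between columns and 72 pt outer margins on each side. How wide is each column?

Subtract both margins: 462 − 2·72 = 318 pt.
3 columns + 2 column gaps: 3c + 2·18 = 318.
3c = 318 − 36 = 282, so c = 94 pt.

94 pt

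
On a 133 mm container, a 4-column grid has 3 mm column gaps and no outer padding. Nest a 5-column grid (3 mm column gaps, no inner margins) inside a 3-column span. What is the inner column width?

4 columns + 3 column gaps: 4c + 3·3 = 133.
4c = 133 − 9 = 124, so c = 31 mm.
Span of 3: 3·31 + 2·3 = 93 + 6 = 99 mm.
5 columns + 4 column gaps: 5d + 4·3 = 99.
5d = 99 − 12 = 87, so d = 17.4 mm.

17.4 mm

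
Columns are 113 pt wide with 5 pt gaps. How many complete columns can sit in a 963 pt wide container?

k columns need k·113 + (k−1)·5 = k·118 − 5.
k·118 − 5 ≤ 963 → k ≤ 968 / 118 ≈ 8.20, so k = 8.

8 columns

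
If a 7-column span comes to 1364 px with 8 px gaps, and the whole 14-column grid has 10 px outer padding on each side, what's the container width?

2756 px

1364 − 6·8 = 1316; ÷7 gives c = 188 px.
Total width: 2·10 + 14·188 + 13·8 = 2756 px.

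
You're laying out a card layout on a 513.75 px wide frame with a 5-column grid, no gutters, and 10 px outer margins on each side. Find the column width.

98.75 px

Inside the margins: 513.75 − 20 = 493.75 px.
493.75 / 5 = 98.75 px per column.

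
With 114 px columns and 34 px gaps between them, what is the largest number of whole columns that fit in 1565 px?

10 columns

k columns need k·114 + (k−1)·34 = k·148 − 34.
k·148 − 34 ≤ 1565 → k ≤ 1599 / 148 ≈ 10.80, so k = 10.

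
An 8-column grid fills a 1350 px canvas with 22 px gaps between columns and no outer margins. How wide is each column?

8 columns + 7 gaps: 8c + 7·22 = 1350.
8c = 1350 − 154 = 1196, so c = 149.5 px.

149.5 px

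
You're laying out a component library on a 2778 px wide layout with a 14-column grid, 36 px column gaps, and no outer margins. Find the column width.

14 columns + 13 column gaps: 14c + 13·36 = 2778.
14c = 2778 − 468 = 2310, so c = 165 px.

165 px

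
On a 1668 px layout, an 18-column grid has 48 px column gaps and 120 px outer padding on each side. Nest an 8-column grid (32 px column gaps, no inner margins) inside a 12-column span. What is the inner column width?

Take off 240 px of margins, leaving 1428 px.
18c + 17·48 = 1428 → 18c = 612 → c = 34 px.
12-column span = 12·34 + 11·48 = 936 px.
8d + 7·32 = 936 → 8d = 712 → d = 89 px.

89 px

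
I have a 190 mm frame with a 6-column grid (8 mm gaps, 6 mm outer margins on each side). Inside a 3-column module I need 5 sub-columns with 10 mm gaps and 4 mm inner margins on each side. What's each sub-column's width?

7.4 mm

Outer content = 190 − 2·6 = 178 mm.
Subtracting 5 gaps of 8 leaves 138 for 6 columns, so c = 23 mm.
3-column span = 3·23 + 2·8 = 85 mm.
Inner content = 85 − 2·4 = 77 mm.
5 columns + 4 gaps: 5d + 4·10 = 77.
5d = 77 − 40 = 37, so d = 7.4 mm.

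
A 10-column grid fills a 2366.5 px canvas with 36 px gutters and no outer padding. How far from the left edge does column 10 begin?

10 columns + 9 gutters: 10c + 9·36 = 2366.5.
10c = 2366.5 − 324 = 2042.5, so c = 204.25 px.
No margin, so column 10 starts at 9·(column + gutter) = 9·240.25 = 2162.25 px.

2162.25 px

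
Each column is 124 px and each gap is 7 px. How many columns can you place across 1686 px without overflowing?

12 columns

12 columns: 12·124 + 11·7 = 1565 px ≤ 1686.
13 columns: 1696 px > 1686. So 12.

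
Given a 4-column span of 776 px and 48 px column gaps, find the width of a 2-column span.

364 px

4 columns + 3 column gaps: 4c + 3·48 = 776.
4c = 776 − 144 = 632, so c = 158 px.
Span of 2: 2·158 + 1·48 = 316 + 48 = 364 px.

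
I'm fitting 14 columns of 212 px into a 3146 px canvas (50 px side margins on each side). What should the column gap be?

6 px

Content width = 3146 − 2·50 = 3046 px.
14·212 + 13g = 3046 → 13g = 78 → g = 6 px.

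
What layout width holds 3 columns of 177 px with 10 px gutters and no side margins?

551 px

Total width: 3·177 + 2·10 = 551 px.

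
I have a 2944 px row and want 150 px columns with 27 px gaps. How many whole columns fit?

16 columns: 16·150 + 15·27 = 2805 px ≤ 2944.
17 columns: 2982 px > 2944. So 16.

16 columns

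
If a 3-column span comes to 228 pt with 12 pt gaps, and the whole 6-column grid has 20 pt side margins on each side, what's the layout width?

Subtracting 2 gaps of 12 leaves 204 for 3 columns, so c = 68 pt.
Adding margins, columns and gutters: 40 + 408 + 60 = 508 pt.

508 pt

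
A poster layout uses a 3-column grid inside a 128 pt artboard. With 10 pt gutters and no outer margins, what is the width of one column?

36 pt

3 columns + 2 gutters: 3c + 2·10 = 128.
3c = 128 − 20 = 108, so c = 36 pt.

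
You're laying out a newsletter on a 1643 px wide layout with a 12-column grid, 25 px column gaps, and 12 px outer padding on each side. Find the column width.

Inside the margins: 1643 − 24 = 1619 px.
12 columns + 11 column gaps: 12c + 11·25 = 1619.
12c = 1619 − 275 = 1344, so c = 112 px.

112 px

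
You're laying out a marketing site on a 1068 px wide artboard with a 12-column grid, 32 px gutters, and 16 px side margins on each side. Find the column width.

57 px

Subtract both margins: 1068 − 2·16 = 1036 px.
12c + 11·32 = 1036 → 12c = 684 → c = 57 px.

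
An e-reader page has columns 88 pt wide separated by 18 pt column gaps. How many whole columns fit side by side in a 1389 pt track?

13 columns

Each extra column adds 88 + 18 = 106 pt.
(1389 + 18) / 106 = 13.27, so 13 columns fit.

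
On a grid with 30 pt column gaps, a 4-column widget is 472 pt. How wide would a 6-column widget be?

Subtracting 3 column gaps of 30 leaves 382 for 4 columns, so c = 95.5 pt.
Span of 6: 6·95.5 + 5·30 = 573 + 150 = 723 pt.

723 pt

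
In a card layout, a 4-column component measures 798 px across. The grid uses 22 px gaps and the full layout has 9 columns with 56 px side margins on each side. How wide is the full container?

Subtracting 3 gaps of 22 leaves 732 for 4 columns, so c = 183 px.
Container = 2·56 + 9·183 + 8·22 = 112 + 1647 + 176 = 1935 px.

1935 px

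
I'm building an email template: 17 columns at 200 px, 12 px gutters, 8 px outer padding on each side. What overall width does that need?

3608 px

Container = 2·8 + 17·200 + 16·12 = 16 + 3400 + 192 = 3608 px.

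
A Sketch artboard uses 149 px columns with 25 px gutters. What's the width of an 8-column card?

Span of 8: 8·149 + 7·25 = 1192 + 175 = 1367 px.

1367 px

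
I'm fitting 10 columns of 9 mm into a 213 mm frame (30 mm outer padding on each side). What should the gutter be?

Subtract both margins: 213 − 2·30 = 153 mm.
Columns use 90 mm, leaving 63 mm across 9 gutters = 7 mm each.

7 mm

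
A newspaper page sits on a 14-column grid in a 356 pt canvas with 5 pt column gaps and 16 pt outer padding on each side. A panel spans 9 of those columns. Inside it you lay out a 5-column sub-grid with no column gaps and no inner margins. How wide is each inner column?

Subtract both margins: 356 − 2·16 = 324 pt.
14 columns + 13 column gaps: 14c + 13·5 = 324.
14c = 324 − 65 = 259, so c = 18.5 pt.
9 columns plus 8 column gaps: 166.5 + 40 = 206.5 pt.
With no column gaps, each column is 206.5/5 = 41.3 pt.

41.3 pt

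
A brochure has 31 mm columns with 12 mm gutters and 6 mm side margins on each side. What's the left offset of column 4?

135 mm

Each column+gutter stride is 43 mm; 3 of them past the 6 mm margin is 6 + 129 = 135 mm.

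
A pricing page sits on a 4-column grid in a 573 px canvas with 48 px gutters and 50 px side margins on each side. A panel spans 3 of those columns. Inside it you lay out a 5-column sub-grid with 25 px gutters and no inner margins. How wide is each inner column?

Take off 100 px of margins, leaving 473 px.
Subtracting 3 gutters of 48 leaves 329 for 4 columns, so c = 82.25 px.
3 columns plus 2 gutters: 246.75 + 96 = 342.75 px.
5d + 4·25 = 342.75 → 5d = 242.75 → d = 48.55 px.

48.55 px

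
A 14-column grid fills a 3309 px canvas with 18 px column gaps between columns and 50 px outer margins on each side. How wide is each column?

212.5 px

Take off 100 px of margins, leaving 3209 px.
14c + 13·18 = 3209 → 14c = 2975 → c = 212.5 px.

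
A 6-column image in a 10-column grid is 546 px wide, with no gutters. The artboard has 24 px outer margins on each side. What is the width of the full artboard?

958 px

With no gutters, each column is 546/6 = 91 px.
Total width: 2·24 + 10·91 = 958 px.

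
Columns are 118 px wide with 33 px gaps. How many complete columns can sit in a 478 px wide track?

k columns need k·118 + (k−1)·33 = k·151 − 33.
k·151 − 33 ≤ 478 → k ≤ 511 / 151 ≈ 3.38, so k = 3.

3 columns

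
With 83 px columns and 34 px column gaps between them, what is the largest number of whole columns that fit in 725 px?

6 columns

6 columns: 6·83 + 5·34 = 668 px ≤ 725.
7 columns: 785 px > 725. So 6.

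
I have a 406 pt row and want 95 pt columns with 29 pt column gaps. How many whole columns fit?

Each extra column adds 95 + 29 = 124 pt.
(406 + 29) / 124 = 3.51, so 3 columns fit.

3 columns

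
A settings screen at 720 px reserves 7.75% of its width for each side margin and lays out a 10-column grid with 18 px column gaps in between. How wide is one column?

44.64 px

Margins: 7.75% × 720 = 55.8 px each, so content = 720 − 111.6 = 608.4 px.
Subtracting 9 column gaps of 18 leaves 446.4 for 10 columns, so c = 44.64 px.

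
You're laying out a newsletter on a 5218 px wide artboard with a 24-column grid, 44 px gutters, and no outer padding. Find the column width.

5218 − 23·44 = 4206; ÷24 gives c = 175.25 px.

175.25 px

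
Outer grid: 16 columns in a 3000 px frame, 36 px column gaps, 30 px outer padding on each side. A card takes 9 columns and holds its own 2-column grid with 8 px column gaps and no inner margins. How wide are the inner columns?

815 px

Take off 60 px of margins, leaving 2940 px.
2940 − 15·36 = 2400; ÷16 gives c = 150 px.
9 columns plus 8 column gaps: 1350 + 288 = 1638 px.
1638 − 1·8 = 1630; ÷2 gives d = 815 px.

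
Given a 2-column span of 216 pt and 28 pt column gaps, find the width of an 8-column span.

Subtracting 1 column gap of 28 leaves 188 for 2 columns, so c = 94 pt.
8-column span = 8·94 + 7·28 = 948 pt.

948 pt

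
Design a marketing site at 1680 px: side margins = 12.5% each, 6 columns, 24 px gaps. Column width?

190 px

1680 × (1 − 2·12.5%) = 1680 × 75% = 1260 px for the columns.
6 columns + 5 gaps: 6c + 5·24 = 1260.
6c = 1260 − 120 = 1140, so c = 190 px.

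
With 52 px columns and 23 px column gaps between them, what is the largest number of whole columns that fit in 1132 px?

15 columns

Each extra column adds 52 + 23 = 75 px.
(1132 + 23) / 75 = 15.40, so 15 columns fit.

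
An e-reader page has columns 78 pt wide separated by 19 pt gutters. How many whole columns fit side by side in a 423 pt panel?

k columns need k·78 + (k−1)·19 = k·97 − 19.
k·97 − 19 ≤ 423 → k ≤ 442 / 97 ≈ 4.56, so k = 4.

4 columns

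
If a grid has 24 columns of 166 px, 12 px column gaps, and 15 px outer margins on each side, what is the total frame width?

Total width: 2·15 + 24·166 + 23·12 = 4290 px.

4290 px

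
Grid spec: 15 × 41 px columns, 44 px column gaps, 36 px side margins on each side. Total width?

1303 px

Artboard = 2·36 + 15·41 + 14·44 = 72 + 615 + 616 = 1303 px.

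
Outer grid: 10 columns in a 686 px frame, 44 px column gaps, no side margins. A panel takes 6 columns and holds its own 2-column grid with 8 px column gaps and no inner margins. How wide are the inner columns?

10 columns + 9 column gaps: 10c + 9·44 = 686.
10c = 686 − 396 = 290, so c = 29 px.
Span of 6: 6·29 + 5·44 = 174 + 220 = 394 px.
Subtracting 1 column gap of 8 leaves 386 for 2 columns, so d = 193 px.

193 px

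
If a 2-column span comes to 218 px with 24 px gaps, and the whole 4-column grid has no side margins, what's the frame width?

2c + 1·24 = 218 → 2c = 194 → c = 97 px.
Frame = 4·97 + 3·24 = 388 + 72 = 460 px.

460 px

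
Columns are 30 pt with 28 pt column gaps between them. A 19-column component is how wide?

Span of 19: 19·30 + 18·28 = 570 + 504 = 1074 pt.

1074 pt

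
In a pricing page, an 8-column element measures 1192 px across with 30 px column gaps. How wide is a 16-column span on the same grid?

2414 px

1192 − 7·30 = 982; ÷8 gives c = 122.75 px.
16-column span = 16·122.75 + 15·30 = 2414 px.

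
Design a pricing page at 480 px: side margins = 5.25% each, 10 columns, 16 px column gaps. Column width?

Each margin = 5.25% of 480 = 25.2 px; content = 480 − 2·25.2 = 429.6 px.
10c + 9·16 = 429.6 → 10c = 285.6 → c = 28.56 px.

28.56 px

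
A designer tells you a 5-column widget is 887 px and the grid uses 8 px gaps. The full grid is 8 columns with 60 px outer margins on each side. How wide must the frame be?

5c + 4·8 = 887 → 5c = 855 → c = 171 px.
Frame = 2·60 + 8·171 + 7·8 = 120 + 1368 + 56 = 1544 px.

1544 px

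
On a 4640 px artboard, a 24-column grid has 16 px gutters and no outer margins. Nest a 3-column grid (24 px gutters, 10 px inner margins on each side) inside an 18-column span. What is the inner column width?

1136 px

24 columns + 23 gutters: 24c + 23·16 = 4640.
24c = 4640 − 368 = 4272, so c = 178 px.
18-column span = 18·178 + 17·16 = 3476 px.
Inner content = 3476 − 2·10 = 3456 px.
3 columns + 2 gutters: 3d + 2·24 = 3456.
3d = 3456 − 48 = 3408, so d = 1136 px.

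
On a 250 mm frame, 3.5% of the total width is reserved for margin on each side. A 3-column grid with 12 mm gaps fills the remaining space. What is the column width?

69.5 mm

250 × (1 − 2·3.5%) = 250 × 93% = 232.5 mm for the columns.
232.5 − 2·12 = 208.5; ÷3 gives c = 69.5 mm.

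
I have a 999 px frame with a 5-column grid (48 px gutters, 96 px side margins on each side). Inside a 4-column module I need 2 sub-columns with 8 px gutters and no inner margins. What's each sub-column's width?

314 px

Outer content = 999 − 2·96 = 807 px.
5c + 4·48 = 807 → 5c = 615 → c = 123 px.
Span of 4: 4·123 + 3·48 = 492 + 144 = 636 px.
Subtracting 1 gutter of 8 leaves 628 for 2 columns, so d = 314 px.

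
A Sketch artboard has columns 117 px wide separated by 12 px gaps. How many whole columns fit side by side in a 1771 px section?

13 columns

13 columns: 13·117 + 12·12 = 1665 px ≤ 1771.
14 columns: 1794 px > 1771. So 13.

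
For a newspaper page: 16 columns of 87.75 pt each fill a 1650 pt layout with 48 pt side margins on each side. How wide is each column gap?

10 pt

Content width = 1650 − 2·48 = 1554 pt.
16 columns take 16·87.75 = 1404 pt; remaining 150 splits into 15 column gaps.
g = 150 / 15 = 10 pt.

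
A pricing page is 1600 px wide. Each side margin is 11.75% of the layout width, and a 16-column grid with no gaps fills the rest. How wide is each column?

76.5 px

Margins: 11.75% × 1600 = 188 px each, so content = 1600 − 376 = 1224 px.
1224 / 16 = 76.5 px per column.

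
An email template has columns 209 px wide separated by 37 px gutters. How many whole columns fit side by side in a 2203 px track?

9 columns: 9·209 + 8·37 = 2177 px ≤ 2203.
10 columns: 2423 px > 2203. So 9.

9 columns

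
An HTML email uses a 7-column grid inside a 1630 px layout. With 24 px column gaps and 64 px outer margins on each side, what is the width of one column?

Take off 128 px of margins, leaving 1502 px.
1502 − 6·24 = 1358; ÷7 gives c = 194 px.

194 px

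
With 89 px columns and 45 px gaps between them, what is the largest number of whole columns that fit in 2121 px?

16 columns

Each extra column adds 89 + 45 = 134 px.
(2121 + 45) / 134 = 16.16, so 16 columns fit.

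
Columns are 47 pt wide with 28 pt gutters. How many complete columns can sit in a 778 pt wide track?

k columns need k·47 + (k−1)·28 = k·75 − 28.
k·75 − 28 ≤ 778 → k ≤ 806 / 75 ≈ 10.75, so k = 10.

10 columns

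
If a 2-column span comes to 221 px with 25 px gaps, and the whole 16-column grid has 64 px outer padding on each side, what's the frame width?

2071 px

221 − 1·25 = 196; ÷2 gives c = 98 px.
Frame = 2·64 + 16·98 + 15·25 = 128 + 1568 + 375 = 2071 px.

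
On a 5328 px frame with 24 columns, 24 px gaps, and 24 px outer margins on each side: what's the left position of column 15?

3118 px

Inside the margins: 5328 − 48 = 5280 px.
Subtracting 23 gaps of 24 leaves 4728 for 24 columns, so c = 197 px.
Before column 15: the margin + 14 columns + 14 gaps.
Offset = 24 + 14·(197 + 24) = 24 + 3094 = 3118 px.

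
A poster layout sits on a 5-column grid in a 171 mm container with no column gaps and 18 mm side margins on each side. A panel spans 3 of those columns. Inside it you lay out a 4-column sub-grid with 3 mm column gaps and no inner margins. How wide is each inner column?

18 mm

Take off 36 mm of margins, leaving 135 mm.
5c = 135 → c = 27 mm.
3-column span = 3·27 = 81 mm.
4d + 3·3 = 81 → 4d = 72 → d = 18 mm.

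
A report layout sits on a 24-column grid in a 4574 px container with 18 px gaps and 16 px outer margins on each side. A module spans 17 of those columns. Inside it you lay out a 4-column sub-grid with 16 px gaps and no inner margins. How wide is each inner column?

Outer content = 4574 − 2·16 = 4542 px.
24c + 23·18 = 4542 → 24c = 4128 → c = 172 px.
Span of 17: 17·172 + 16·18 = 2924 + 288 = 3212 px.
4 columns + 3 gaps: 4d + 3·16 = 3212.
4d = 3212 − 48 = 3164, so d = 791 px.

791 px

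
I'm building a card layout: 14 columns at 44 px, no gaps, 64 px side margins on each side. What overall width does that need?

Frame = 2·64 + 14·44 = 128 + 616 = 744 px.

744 px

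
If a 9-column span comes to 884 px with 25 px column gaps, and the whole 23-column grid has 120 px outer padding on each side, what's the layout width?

9c + 8·25 = 884 → 9c = 684 → c = 76 px.
Layout = 2·120 + 23·76 + 22·25 = 240 + 1748 + 550 = 2538 px.

2538 px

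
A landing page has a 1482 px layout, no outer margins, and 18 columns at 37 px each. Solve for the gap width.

48 px

18·37 + 17g = 1482 → 17g = 816 → g = 48 px.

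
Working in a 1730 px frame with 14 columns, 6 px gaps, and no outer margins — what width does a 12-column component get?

1730 − 13·6 = 1652; ÷14 gives c = 118 px.
12-column span = 12·118 + 11·6 = 1482 px.

1482 px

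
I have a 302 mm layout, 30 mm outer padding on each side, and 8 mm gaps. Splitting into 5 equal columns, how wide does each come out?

Inside the margins: 302 − 60 = 242 mm.
242 − 4·8 = 210; ÷5 gives c = 42 mm.

42 mm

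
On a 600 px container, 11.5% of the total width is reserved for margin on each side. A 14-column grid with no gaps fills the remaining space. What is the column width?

33 px

Each margin = 11.5% of 600 = 69 px; content = 600 − 2·69 = 462 px.
462 / 14 = 33 px per column.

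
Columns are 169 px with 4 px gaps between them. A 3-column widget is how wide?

515 px

Span of 3: 3·169 + 2·4 = 507 + 8 = 515 px.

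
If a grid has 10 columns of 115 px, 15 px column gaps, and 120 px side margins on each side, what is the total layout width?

Adding margins, columns and gutters: 240 + 1150 + 135 = 1525 px.

1525 px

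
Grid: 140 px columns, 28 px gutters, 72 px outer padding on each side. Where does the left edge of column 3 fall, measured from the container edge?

408 px

Before column 3: the margin + 2 columns + 2 gutters.
Offset = 72 + 2·(140 + 28) = 72 + 336 = 408 px.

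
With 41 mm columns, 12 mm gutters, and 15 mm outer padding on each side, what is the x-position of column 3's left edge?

Before column 3: the margin + 2 columns + 2 gutters.
Offset = 15 + 2·(41 + 12) = 15 + 106 = 121 mm.

121 mm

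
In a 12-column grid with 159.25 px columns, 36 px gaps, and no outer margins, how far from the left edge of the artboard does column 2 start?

Before column 2: 1 column + 1 gap.
Offset = 1·(159.25 + 36) = 1·195.25 = 195.25 px.

195.25 px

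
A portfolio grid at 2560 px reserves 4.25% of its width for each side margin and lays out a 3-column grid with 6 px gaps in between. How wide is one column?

776.8 px

Each margin = 4.25% of 2560 = 108.8 px; content = 2560 − 2·108.8 = 2342.4 px.
Subtracting 2 gaps of 6 leaves 2330.4 for 3 columns, so c = 776.8 px.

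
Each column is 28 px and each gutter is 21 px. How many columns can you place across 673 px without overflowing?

14 columns

k columns need k·28 + (k−1)·21 = k·49 − 21.
k·49 − 21 ≤ 673 → k ≤ 694 / 49 ≈ 14.16, so k = 14.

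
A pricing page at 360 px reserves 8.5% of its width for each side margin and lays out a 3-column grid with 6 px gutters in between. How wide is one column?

95.6 px

Each margin = 8.5% of 360 = 30.6 px; content = 360 − 2·30.6 = 298.8 px.
3c + 2·6 = 298.8 → 3c = 286.8 → c = 95.6 px.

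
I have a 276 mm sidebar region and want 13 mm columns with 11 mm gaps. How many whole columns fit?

11 columns

Each extra column adds 13 + 11 = 24 mm.
(276 + 11) / 24 = 11.96, so 11 columns fit.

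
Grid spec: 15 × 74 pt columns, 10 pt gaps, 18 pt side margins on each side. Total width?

1286 pt

Total width: 2·18 + 15·74 + 14·10 = 1286 pt.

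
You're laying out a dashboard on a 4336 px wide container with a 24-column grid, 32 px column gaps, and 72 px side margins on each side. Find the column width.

144 px

Inside the margins: 4336 − 144 = 4192 px.
24c + 23·32 = 4192 → 24c = 3456 → c = 144 px.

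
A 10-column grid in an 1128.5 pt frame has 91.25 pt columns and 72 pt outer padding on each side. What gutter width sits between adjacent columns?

Content width = 1128.5 − 2·72 = 984.5 pt.
10 columns take 10·91.25 = 912.5 pt; remaining 72 splits into 9 gutters.
g = 72 / 9 = 8 pt.

8 pt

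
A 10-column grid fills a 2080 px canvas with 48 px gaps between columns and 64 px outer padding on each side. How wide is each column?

Subtract both margins: 2080 − 2·64 = 1952 px.
10c + 9·48 = 1952 → 10c = 1520 → c = 152 px.

152 px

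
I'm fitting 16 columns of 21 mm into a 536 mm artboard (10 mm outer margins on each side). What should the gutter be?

Subtract both margins: 536 − 2·10 = 516 mm.
Columns use 336 mm, leaving 180 mm across 15 gutters = 12 mm each.

12 mm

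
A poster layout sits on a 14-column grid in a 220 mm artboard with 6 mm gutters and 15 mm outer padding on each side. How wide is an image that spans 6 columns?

Take off 30 mm of margins, leaving 190 mm.
Subtracting 13 gutters of 6 leaves 112 for 14 columns, so c = 8 mm.
6-column span = 6·8 + 5·6 = 78 mm.

78 mm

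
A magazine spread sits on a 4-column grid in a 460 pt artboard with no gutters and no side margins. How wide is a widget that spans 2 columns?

460 / 4 = 115 pt per column.
2-column span = 2·115 = 230 pt.

230 pt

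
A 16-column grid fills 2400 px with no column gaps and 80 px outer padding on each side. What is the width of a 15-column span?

2100 px

Take off 160 px of margins, leaving 2240 px.
2240 / 16 = 140 px per column.
15-column span = 15·140 = 2100 px.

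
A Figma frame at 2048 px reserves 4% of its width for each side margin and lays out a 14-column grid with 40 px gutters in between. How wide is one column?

97.44 px

Margins: 4% × 2048 = 81.92 px each, so content = 2048 − 163.84 = 1884.16 px.
1884.16 − 13·40 = 1364.16; ÷14 gives c = 97.44 px.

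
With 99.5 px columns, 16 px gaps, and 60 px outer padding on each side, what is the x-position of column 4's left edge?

Before column 4: the margin + 3 columns + 3 gaps.
Offset = 60 + 3·(99.5 + 16) = 60 + 346.5 = 406.5 px.

406.5 px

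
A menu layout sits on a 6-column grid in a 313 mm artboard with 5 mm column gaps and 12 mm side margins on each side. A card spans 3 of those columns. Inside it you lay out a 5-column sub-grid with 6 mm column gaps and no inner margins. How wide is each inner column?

Take off 24 mm of margins, leaving 289 mm.
6c + 5·5 = 289 → 6c = 264 → c = 44 mm.
3 columns plus 2 column gaps: 132 + 10 = 142 mm.
5 columns + 4 column gaps: 5d + 4·6 = 142.
5d = 142 − 24 = 118, so d = 23.6 mm.

23.6 mm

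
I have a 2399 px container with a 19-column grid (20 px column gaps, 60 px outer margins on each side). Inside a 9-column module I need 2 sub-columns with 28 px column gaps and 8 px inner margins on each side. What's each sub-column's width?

512.5 px

Inside the margins: 2399 − 120 = 2279 px.
19 columns + 18 column gaps: 19c + 18·20 = 2279.
19c = 2279 − 360 = 1919, so c = 101 px.
9-column span = 9·101 + 8·20 = 1069 px.
Inner content = 1069 − 2·8 = 1053 px.
Subtracting 1 column gap of 28 leaves 1025 for 2 columns, so d = 512.5 px.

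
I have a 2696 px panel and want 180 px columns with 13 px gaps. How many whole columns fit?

Each extra column adds 180 + 13 = 193 px.
(2696 + 13) / 193 = 14.04, so 14 columns fit.

14 columns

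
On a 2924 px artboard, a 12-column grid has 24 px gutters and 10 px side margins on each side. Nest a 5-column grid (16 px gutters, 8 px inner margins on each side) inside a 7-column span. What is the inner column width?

320.8 px

Take off 20 px of margins, leaving 2904 px.
2904 − 11·24 = 2640; ÷12 gives c = 220 px.
7 columns plus 6 gutters: 1540 + 144 = 1684 px.
Inner content = 1684 − 2·8 = 1668 px.
5d + 4·16 = 1668 → 5d = 1604 → d = 320.8 px.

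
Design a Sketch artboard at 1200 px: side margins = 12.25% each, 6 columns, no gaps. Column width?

1200 × (1 − 2·12.25%) = 1200 × 75.5% = 906 px for the columns.
With no gaps, each column is 906/6 = 151 px.

151 px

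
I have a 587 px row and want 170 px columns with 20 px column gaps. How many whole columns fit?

3 columns

3 columns: 3·170 + 2·20 = 550 px ≤ 587.
4 columns: 740 px > 587. So 3.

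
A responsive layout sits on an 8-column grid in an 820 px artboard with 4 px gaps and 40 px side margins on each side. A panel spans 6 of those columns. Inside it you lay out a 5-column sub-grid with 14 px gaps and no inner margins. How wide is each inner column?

99.6 px

Subtract both margins: 820 − 2·40 = 740 px.
8 columns + 7 gaps: 8c + 7·4 = 740.
8c = 740 − 28 = 712, so c = 89 px.
6-column span = 6·89 + 5·4 = 554 px.
554 − 4·14 = 498; ÷5 gives d = 99.6 px.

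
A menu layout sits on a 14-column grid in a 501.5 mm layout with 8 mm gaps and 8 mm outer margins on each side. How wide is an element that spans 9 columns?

Inside the margins: 501.5 − 16 = 485.5 mm.
485.5 − 13·8 = 381.5; ÷14 gives c = 27.25 mm.
Span of 9: 9·27.25 + 8·8 = 245.25 + 64 = 309.25 mm.

309.25 mm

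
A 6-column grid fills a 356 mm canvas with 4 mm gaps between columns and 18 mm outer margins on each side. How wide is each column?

50 mm

Inside the margins: 356 − 36 = 320 mm.
Subtracting 5 gaps of 4 leaves 300 for 6 columns, so c = 50 mm.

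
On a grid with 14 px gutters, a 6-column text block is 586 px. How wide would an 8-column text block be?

6c + 5·14 = 586 → 6c = 516 → c = 86 px.
8-column span = 8·86 + 7·14 = 786 px.

786 px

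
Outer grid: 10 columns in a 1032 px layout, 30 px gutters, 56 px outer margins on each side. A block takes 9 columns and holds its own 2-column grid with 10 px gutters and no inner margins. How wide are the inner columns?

407.5 px

Take off 112 px of margins, leaving 920 px.
10 columns + 9 gutters: 10c + 9·30 = 920.
10c = 920 − 270 = 650, so c = 65 px.
9 columns plus 8 gutters: 585 + 240 = 825 px.
2d + 1·10 = 825 → 2d = 815 → d = 407.5 px.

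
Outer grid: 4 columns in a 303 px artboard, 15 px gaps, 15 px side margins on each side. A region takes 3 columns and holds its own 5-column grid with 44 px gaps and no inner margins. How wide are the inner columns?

5 px

Inside the margins: 303 − 30 = 273 px.
273 − 3·15 = 228; ÷4 gives c = 57 px.
3 columns plus 2 gaps: 171 + 30 = 201 px.
5 columns + 4 gaps: 5d + 4·44 = 201.
5d = 201 − 176 = 25, so d = 5 px.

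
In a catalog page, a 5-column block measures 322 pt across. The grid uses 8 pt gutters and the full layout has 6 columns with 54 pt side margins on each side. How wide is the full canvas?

496 pt

5c + 4·8 = 322 → 5c = 290 → c = 58 pt.
Canvas = 2·54 + 6·58 + 5·8 = 108 + 348 + 40 = 496 pt.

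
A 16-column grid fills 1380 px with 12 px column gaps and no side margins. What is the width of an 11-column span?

16 columns + 15 column gaps: 16c + 15·12 = 1380.
16c = 1380 − 180 = 1200, so c = 75 px.
Span of 11: 11·75 + 10·12 = 825 + 120 = 945 px.

945 px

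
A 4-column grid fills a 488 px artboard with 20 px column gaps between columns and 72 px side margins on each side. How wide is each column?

71 px

Subtract both margins: 488 − 2·72 = 344 px.
Subtracting 3 column gaps of 20 leaves 284 for 4 columns, so c = 71 px.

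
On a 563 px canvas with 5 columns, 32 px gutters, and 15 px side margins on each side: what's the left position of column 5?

Take off 30 px of margins, leaving 533 px.
5 columns + 4 gutters: 5c + 4·32 = 533.
5c = 533 − 128 = 405, so c = 81 px.
Column 5 starts at margin + 4·(column + gutter) = 15 + 4·113 = 467 px.

467 px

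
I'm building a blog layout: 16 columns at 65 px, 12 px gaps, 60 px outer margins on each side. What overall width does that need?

Adding margins, columns and gutters: 120 + 1040 + 180 = 1340 px.

1340 px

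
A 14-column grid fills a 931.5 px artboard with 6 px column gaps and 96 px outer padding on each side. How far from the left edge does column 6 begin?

362.25 px

Take off 192 px of margins, leaving 739.5 px.
14c + 13·6 = 739.5 → 14c = 661.5 → c = 47.25 px.
Each column+gutter stride is 53.25 px; 5 of them past the 96 px margin is 96 + 266.25 = 362.25 px.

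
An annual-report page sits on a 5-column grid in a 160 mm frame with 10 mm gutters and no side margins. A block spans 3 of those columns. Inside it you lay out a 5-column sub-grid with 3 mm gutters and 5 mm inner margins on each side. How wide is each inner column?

Subtracting 4 gutters of 10 leaves 120 for 5 columns, so c = 24 mm.
3-column span = 3·24 + 2·10 = 92 mm.
Inner content = 92 − 2·5 = 82 mm.
82 − 4·3 = 70; ÷5 gives d = 14 mm.

14 mm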